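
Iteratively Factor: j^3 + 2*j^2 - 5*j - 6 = (j - 2)*(j^2 + 4*j + 3) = (j - 2)*(j + 3)*(j + 1)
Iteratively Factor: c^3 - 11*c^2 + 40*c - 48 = (c - 4)*(c^2 - 7*c + 12) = (c - 4)^2*(c - 3)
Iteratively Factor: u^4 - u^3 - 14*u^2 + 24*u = (u - 2)*(u^3 + u^2 - 12*u) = (u - 2)*(u + 4)*(u^2 - 3*u) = u*(u - 2)*(u + 4)*(u - 3)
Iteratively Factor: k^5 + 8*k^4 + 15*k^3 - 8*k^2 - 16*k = (k + 1)*(k^4 + 7*k^3 + 8*k^2 - 16*k) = (k - 1)*(k + 1)*(k^3 + 8*k^2 + 16*k) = (k - 1)*(k + 1)*(k + 4)*(k^2 + 4*k) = (k - 1)*(k + 1)*(k + 4)^2*(k)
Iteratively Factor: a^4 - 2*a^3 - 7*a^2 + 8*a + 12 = (a - 2)*(a^3 - 7*a - 6) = (a - 2)*(a + 1)*(a^2 - a - 6) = (a - 2)*(a + 1)*(a + 2)*(a - 3)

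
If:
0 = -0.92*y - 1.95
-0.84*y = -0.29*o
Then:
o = -6.14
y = -2.12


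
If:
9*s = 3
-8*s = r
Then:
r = -8/3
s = 1/3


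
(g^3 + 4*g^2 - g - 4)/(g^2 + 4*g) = g - 1/g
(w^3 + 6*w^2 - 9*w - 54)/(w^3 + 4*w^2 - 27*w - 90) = (w - 3)/(w - 5)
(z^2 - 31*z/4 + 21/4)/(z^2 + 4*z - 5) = (4*z^2 - 31*z + 21)/(4*(z^2 + 4*z - 5))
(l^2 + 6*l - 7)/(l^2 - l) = (l + 7)/l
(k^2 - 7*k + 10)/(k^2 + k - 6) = (k - 5)/(k + 3)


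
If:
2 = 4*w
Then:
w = 1/2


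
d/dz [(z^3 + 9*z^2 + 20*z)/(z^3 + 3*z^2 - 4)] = 2*(-3*z^3 - 14*z^2 - 8*z - 20)/(z^5 + 4*z^4 + z^3 - 10*z^2 - 4*z + 8)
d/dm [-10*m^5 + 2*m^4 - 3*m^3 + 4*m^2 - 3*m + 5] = -50*m^4 + 8*m^3 - 9*m^2 + 8*m - 3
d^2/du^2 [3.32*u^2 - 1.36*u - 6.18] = 6.64000000000000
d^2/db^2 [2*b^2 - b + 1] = 4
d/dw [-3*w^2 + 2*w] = 2 - 6*w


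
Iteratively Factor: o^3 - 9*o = (o)*(o^2 - 9) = o*(o - 3)*(o + 3)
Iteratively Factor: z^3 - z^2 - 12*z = (z + 3)*(z^2 - 4*z) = (z - 4)*(z + 3)*(z)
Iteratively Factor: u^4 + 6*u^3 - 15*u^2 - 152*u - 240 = (u + 4)*(u^3 + 2*u^2 - 23*u - 60) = (u + 3)*(u + 4)*(u^2 - u - 20) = (u + 3)*(u + 4)^2*(u - 5)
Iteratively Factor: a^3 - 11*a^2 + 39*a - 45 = (a - 3)*(a^2 - 8*a + 15) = (a - 3)^2*(a - 5)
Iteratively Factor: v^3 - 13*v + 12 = (v - 3)*(v^2 + 3*v - 4) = (v - 3)*(v + 4)*(v - 1)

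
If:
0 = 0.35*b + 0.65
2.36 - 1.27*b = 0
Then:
No Solution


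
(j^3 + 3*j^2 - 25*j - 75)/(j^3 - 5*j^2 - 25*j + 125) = (j + 3)/(j - 5)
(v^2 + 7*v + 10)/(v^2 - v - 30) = (v + 2)/(v - 6)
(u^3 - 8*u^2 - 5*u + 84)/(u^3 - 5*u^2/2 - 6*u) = 2*(u^2 - 4*u - 21)/(u*(2*u + 3))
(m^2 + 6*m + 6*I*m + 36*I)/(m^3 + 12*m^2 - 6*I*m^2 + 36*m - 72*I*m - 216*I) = (m + 6*I)/(m^2 + 6*m*(1 - I) - 36*I)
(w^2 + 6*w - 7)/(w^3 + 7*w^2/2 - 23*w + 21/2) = 2*(w - 1)/(2*w^2 - 7*w + 3)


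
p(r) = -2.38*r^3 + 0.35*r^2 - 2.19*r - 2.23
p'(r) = -7.14*r^2 + 0.7*r - 2.19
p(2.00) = -24.25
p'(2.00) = -29.35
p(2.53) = -44.07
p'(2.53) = -46.12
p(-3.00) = 71.75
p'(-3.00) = -68.55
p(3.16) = -80.76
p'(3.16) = -71.28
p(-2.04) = 23.90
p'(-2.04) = -33.33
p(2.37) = -37.14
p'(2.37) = -40.64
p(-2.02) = 23.24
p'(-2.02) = -32.74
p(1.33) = -10.12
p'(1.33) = -13.89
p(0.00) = -2.23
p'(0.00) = -2.19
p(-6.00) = 537.59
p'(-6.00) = -263.43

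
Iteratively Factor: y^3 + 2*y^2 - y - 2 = (y + 2)*(y^2 - 1) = (y + 1)*(y + 2)*(y - 1)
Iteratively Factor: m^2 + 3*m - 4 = (m + 4)*(m - 1)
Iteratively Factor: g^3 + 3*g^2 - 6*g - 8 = (g + 1)*(g^2 + 2*g - 8) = (g - 2)*(g + 1)*(g + 4)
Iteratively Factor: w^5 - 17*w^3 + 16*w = (w + 4)*(w^4 - 4*w^3 - w^2 + 4*w) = (w + 1)*(w + 4)*(w^3 - 5*w^2 + 4*w) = (w - 1)*(w + 1)*(w + 4)*(w^2 - 4*w) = (w - 4)*(w - 1)*(w + 1)*(w + 4)*(w)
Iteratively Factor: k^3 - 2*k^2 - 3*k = (k + 1)*(k^2 - 3*k) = (k - 3)*(k + 1)*(k)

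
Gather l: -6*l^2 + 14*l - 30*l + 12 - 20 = -6*l^2 - 16*l - 8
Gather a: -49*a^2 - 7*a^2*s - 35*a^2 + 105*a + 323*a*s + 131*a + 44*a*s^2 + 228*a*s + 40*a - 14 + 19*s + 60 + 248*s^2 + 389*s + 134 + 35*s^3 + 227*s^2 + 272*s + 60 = a^2*(-7*s - 84) + a*(44*s^2 + 551*s + 276) + 35*s^3 + 475*s^2 + 680*s + 240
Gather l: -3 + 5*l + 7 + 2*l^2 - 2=2*l^2 + 5*l + 2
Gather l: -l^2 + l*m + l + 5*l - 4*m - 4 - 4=-l^2 + l*(m + 6) - 4*m - 8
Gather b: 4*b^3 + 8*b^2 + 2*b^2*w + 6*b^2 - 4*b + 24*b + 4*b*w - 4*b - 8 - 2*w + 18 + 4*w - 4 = 4*b^3 + b^2*(2*w + 14) + b*(4*w + 16) + 2*w + 6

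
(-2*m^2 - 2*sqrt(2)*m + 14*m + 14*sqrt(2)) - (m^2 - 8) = -3*m^2 - 2*sqrt(2)*m + 14*m + 8 + 14*sqrt(2)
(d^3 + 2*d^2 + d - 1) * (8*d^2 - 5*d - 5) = 8*d^5 + 11*d^4 - 7*d^3 - 23*d^2 + 5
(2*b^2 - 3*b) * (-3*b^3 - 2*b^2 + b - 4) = -6*b^5 + 5*b^4 + 8*b^3 - 11*b^2 + 12*b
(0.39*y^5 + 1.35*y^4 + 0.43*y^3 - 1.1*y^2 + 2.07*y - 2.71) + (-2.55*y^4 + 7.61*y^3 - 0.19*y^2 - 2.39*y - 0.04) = 0.39*y^5 - 1.2*y^4 + 8.04*y^3 - 1.29*y^2 - 0.32*y - 2.75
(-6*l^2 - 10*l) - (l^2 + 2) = -7*l^2 - 10*l - 2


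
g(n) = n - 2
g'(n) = 1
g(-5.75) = -7.75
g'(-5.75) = 1.00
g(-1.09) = -3.09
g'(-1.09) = 1.00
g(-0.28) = -2.28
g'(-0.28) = 1.00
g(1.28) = -0.72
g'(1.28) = 1.00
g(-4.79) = -6.79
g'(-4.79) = 1.00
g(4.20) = 2.20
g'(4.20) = 1.00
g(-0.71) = -2.71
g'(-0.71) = 1.00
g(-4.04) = -6.04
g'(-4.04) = 1.00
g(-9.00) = -11.00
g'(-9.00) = 1.00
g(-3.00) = -5.00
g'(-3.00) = 1.00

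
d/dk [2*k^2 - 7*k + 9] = 4*k - 7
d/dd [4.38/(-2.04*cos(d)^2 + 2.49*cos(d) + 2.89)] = (10.9062 - 17.8704*cos(d))*sin(d)/(-2.04*cos(d)^2 + 2.49*cos(d) + 2.89)^2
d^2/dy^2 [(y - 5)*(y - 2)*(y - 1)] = 6*y - 16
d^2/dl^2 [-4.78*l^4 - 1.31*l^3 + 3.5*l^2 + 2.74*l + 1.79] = -57.36*l^2 - 7.86*l + 7.0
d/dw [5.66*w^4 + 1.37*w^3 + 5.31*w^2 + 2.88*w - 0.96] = 22.64*w^3 + 4.11*w^2 + 10.62*w + 2.88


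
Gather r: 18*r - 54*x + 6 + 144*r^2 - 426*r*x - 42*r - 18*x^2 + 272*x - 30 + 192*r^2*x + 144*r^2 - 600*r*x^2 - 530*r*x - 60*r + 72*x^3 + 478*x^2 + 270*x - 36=r^2*(192*x + 288) + r*(-600*x^2 - 956*x - 84) + 72*x^3 + 460*x^2 + 488*x - 60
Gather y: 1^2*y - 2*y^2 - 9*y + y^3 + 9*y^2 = y^3 + 7*y^2 - 8*y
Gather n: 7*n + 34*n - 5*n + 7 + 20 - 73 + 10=36*n - 36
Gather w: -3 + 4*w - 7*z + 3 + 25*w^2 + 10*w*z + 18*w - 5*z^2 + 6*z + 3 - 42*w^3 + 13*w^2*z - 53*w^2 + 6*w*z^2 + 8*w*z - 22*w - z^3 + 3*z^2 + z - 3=-42*w^3 + w^2*(13*z - 28) + w*(6*z^2 + 18*z) - z^3 - 2*z^2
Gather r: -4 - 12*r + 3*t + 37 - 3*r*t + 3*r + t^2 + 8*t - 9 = r*(-3*t - 9) + t^2 + 11*t + 24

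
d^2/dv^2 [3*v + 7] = 0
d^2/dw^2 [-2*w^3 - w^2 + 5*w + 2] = -12*w - 2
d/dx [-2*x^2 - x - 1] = -4*x - 1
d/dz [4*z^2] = 8*z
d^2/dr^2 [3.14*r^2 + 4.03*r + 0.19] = 6.28000000000000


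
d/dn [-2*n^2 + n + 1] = 1 - 4*n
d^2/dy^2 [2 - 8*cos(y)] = 8*cos(y)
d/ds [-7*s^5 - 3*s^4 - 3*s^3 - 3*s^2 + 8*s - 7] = -35*s^4 - 12*s^3 - 9*s^2 - 6*s + 8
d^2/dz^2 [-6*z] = 0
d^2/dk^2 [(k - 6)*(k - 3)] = 2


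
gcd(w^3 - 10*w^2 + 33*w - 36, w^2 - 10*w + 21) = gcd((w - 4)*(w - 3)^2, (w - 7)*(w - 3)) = w - 3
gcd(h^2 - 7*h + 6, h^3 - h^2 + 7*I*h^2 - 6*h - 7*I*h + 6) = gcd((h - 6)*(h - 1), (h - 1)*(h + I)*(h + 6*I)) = h - 1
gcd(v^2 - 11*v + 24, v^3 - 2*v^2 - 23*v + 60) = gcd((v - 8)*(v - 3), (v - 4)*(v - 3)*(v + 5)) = v - 3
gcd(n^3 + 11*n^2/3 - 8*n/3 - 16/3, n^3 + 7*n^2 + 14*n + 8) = n^2 + 5*n + 4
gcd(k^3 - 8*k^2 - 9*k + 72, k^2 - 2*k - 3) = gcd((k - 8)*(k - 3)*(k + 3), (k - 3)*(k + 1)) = k - 3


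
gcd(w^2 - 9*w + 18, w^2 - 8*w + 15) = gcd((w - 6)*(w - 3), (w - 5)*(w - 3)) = w - 3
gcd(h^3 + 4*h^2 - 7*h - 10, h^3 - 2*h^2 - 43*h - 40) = h^2 + 6*h + 5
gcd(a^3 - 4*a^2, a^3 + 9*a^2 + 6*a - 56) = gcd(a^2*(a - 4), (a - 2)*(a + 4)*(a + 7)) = 1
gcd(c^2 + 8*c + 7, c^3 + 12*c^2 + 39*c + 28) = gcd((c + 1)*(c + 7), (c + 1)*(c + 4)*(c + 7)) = c^2 + 8*c + 7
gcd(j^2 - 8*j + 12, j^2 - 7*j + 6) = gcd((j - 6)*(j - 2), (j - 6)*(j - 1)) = j - 6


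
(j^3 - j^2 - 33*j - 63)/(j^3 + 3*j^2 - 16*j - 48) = (j^2 - 4*j - 21)/(j^2 - 16)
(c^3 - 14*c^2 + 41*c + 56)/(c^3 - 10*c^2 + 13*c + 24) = (c - 7)/(c - 3)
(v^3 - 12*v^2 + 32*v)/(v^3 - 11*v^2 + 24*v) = (v - 4)/(v - 3)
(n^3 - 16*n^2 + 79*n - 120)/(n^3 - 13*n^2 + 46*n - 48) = (n - 5)/(n - 2)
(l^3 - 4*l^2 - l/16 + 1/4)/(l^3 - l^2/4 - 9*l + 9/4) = (l^2 - 15*l/4 - 1)/(l^2 - 9)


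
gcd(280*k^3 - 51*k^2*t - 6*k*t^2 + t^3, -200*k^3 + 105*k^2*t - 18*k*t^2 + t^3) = 40*k^2 - 13*k*t + t^2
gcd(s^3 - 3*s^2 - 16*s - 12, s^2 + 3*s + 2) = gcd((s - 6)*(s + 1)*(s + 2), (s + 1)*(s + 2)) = s^2 + 3*s + 2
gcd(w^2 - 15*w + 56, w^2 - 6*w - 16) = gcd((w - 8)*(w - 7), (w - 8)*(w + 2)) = w - 8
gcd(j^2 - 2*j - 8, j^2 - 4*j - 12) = j + 2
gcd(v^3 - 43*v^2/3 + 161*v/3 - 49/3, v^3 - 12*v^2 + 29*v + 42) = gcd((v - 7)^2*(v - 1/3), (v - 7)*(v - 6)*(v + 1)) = v - 7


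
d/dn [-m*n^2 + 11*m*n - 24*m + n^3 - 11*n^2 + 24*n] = -2*m*n + 11*m + 3*n^2 - 22*n + 24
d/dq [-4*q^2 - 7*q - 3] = -8*q - 7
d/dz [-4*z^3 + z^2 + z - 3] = -12*z^2 + 2*z + 1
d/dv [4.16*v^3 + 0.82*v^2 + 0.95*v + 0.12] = 12.48*v^2 + 1.64*v + 0.95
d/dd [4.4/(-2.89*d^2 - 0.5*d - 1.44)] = (25.432*d + 2.2)/(2.89*d^2 + 0.5*d + 1.44)^2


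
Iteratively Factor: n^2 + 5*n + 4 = (n + 4)*(n + 1)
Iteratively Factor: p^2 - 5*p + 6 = (p - 2)*(p - 3)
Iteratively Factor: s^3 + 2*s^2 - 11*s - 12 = (s + 1)*(s^2 + s - 12) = (s - 3)*(s + 1)*(s + 4)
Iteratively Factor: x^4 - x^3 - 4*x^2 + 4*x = (x)*(x^3 - x^2 - 4*x + 4) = x*(x - 1)*(x^2 - 4) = x*(x - 2)*(x - 1)*(x + 2)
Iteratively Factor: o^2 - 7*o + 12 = (o - 3)*(o - 4)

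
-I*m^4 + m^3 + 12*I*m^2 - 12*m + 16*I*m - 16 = (m - 4)*(m + 2)^2*(-I*m + 1)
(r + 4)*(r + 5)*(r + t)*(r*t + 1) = r^4*t + r^3*t^2 + 9*r^3*t + r^3 + 9*r^2*t^2 + 21*r^2*t + 9*r^2 + 20*r*t^2 + 9*r*t + 20*r + 20*t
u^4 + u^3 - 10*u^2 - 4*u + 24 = (u - 2)^2*(u + 2)*(u + 3)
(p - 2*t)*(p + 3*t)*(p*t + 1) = p^3*t + p^2*t^2 + p^2 - 6*p*t^3 + p*t - 6*t^2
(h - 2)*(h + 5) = h^2 + 3*h - 10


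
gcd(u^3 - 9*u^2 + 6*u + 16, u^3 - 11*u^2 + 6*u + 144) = u - 8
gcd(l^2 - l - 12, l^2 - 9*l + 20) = l - 4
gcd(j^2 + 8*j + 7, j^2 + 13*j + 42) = j + 7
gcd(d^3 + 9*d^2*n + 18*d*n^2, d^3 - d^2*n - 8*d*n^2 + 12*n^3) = d + 3*n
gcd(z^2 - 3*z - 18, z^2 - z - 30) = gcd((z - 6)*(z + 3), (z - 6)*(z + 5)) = z - 6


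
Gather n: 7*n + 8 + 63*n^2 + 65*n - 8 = 63*n^2 + 72*n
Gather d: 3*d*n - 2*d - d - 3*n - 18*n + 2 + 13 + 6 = d*(3*n - 3) - 21*n + 21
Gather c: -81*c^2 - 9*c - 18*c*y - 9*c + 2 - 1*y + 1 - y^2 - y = -81*c^2 + c*(-18*y - 18) - y^2 - 2*y + 3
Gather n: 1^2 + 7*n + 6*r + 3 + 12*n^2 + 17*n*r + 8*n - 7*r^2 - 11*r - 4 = 12*n^2 + n*(17*r + 15) - 7*r^2 - 5*r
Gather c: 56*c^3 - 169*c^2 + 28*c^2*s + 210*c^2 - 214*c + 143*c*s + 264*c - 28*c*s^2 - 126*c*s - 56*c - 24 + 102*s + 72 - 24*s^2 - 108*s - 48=56*c^3 + c^2*(28*s + 41) + c*(-28*s^2 + 17*s - 6) - 24*s^2 - 6*s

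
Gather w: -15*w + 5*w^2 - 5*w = 5*w^2 - 20*w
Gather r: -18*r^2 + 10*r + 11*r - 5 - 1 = -18*r^2 + 21*r - 6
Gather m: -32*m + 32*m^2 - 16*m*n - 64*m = 32*m^2 + m*(-16*n - 96)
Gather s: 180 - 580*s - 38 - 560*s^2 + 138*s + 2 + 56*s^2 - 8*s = -504*s^2 - 450*s + 144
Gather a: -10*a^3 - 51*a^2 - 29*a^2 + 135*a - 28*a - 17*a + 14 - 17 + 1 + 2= -10*a^3 - 80*a^2 + 90*a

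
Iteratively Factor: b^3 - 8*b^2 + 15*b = (b)*(b^2 - 8*b + 15) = b*(b - 5)*(b - 3)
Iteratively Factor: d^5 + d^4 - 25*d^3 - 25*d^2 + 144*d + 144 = (d + 3)*(d^4 - 2*d^3 - 19*d^2 + 32*d + 48) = (d + 3)*(d + 4)*(d^3 - 6*d^2 + 5*d + 12) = (d - 3)*(d + 3)*(d + 4)*(d^2 - 3*d - 4) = (d - 3)*(d + 1)*(d + 3)*(d + 4)*(d - 4)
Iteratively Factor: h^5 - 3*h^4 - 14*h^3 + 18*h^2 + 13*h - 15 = (h - 5)*(h^4 + 2*h^3 - 4*h^2 - 2*h + 3) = (h - 5)*(h - 1)*(h^3 + 3*h^2 - h - 3) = (h - 5)*(h - 1)*(h + 3)*(h^2 - 1) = (h - 5)*(h - 1)*(h + 1)*(h + 3)*(h - 1)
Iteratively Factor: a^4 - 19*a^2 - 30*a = (a + 2)*(a^3 - 2*a^2 - 15*a) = (a + 2)*(a + 3)*(a^2 - 5*a) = a*(a + 2)*(a + 3)*(a - 5)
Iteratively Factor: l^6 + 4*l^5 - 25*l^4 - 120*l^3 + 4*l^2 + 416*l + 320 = (l + 1)*(l^5 + 3*l^4 - 28*l^3 - 92*l^2 + 96*l + 320) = (l - 2)*(l + 1)*(l^4 + 5*l^3 - 18*l^2 - 128*l - 160) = (l - 2)*(l + 1)*(l + 4)*(l^3 + l^2 - 22*l - 40) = (l - 2)*(l + 1)*(l + 4)^2*(l^2 - 3*l - 10) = (l - 2)*(l + 1)*(l + 2)*(l + 4)^2*(l - 5)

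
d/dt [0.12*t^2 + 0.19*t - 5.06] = 0.24*t + 0.19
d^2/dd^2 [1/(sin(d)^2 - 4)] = 2*(-2*sin(d)^4 - 5*sin(d)^2 + 4)/(sin(d)^2 - 4)^3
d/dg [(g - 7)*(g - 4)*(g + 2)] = 3*g^2 - 18*g + 6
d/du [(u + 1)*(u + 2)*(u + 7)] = 3*u^2 + 20*u + 23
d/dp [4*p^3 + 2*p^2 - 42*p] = 12*p^2 + 4*p - 42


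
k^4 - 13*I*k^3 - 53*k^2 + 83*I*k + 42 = (k - 7*I)*(k - 3*I)*(k - 2*I)*(k - I)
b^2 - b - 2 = (b - 2)*(b + 1)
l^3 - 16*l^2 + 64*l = l*(l - 8)^2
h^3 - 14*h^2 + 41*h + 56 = (h - 8)*(h - 7)*(h + 1)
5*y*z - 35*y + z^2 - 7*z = (5*y + z)*(z - 7)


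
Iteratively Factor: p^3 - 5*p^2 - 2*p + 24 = (p + 2)*(p^2 - 7*p + 12) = (p - 3)*(p + 2)*(p - 4)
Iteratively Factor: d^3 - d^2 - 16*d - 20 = (d + 2)*(d^2 - 3*d - 10) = (d + 2)^2*(d - 5)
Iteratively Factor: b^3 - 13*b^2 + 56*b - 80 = (b - 4)*(b^2 - 9*b + 20) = (b - 4)^2*(b - 5)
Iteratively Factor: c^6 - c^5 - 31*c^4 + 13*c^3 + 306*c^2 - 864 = (c + 3)*(c^5 - 4*c^4 - 19*c^3 + 70*c^2 + 96*c - 288) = (c - 2)*(c + 3)*(c^4 - 2*c^3 - 23*c^2 + 24*c + 144) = (c - 4)*(c - 2)*(c + 3)*(c^3 + 2*c^2 - 15*c - 36) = (c - 4)^2*(c - 2)*(c + 3)*(c^2 + 6*c + 9) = (c - 4)^2*(c - 2)*(c + 3)^2*(c + 3)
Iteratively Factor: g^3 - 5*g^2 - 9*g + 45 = (g - 3)*(g^2 - 2*g - 15) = (g - 3)*(g + 3)*(g - 5)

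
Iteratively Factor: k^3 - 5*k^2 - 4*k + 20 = (k + 2)*(k^2 - 7*k + 10) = (k - 5)*(k + 2)*(k - 2)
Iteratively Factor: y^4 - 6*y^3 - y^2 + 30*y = (y)*(y^3 - 6*y^2 - y + 30) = y*(y - 5)*(y^2 - y - 6) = y*(y - 5)*(y + 2)*(y - 3)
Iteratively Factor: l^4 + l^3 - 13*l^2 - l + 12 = (l - 3)*(l^3 + 4*l^2 - l - 4) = (l - 3)*(l + 4)*(l^2 - 1) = (l - 3)*(l - 1)*(l + 4)*(l + 1)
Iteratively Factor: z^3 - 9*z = (z + 3)*(z^2 - 3*z) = z*(z + 3)*(z - 3)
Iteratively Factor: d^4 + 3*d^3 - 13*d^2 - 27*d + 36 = (d - 3)*(d^3 + 6*d^2 + 5*d - 12) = (d - 3)*(d + 3)*(d^2 + 3*d - 4) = (d - 3)*(d + 3)*(d + 4)*(d - 1)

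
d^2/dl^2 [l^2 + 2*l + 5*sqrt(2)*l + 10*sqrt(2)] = 2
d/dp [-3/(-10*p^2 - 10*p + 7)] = 30*(-2*p - 1)/(10*p^2 + 10*p - 7)^2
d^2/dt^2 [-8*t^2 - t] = -16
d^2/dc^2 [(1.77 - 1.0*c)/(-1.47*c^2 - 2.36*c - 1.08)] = ((0.4838 - 8.82*c)*(1.47*c^2 + 2.36*c + 1.08) + (1.0*c - 1.77)*(2.94*c + 2.36)*(5.88*c + 4.72))/(1.47*c^2 + 2.36*c + 1.08)^3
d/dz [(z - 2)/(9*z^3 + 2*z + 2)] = (9*z^3 + 2*z - (z - 2)*(27*z^2 + 2) + 2)/(9*z^3 + 2*z + 2)^2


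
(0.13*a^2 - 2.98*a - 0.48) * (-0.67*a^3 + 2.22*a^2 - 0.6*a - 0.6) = -0.0871*a^5 + 2.2852*a^4 - 6.372*a^3 + 0.6444*a^2 + 2.076*a + 0.288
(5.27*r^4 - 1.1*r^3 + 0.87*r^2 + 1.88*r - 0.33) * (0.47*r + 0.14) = 2.4769*r^5 + 0.2208*r^4 + 0.2549*r^3 + 1.0054*r^2 + 0.1081*r - 0.0462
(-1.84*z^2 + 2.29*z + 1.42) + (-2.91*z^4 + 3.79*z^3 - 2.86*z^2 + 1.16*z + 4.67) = -2.91*z^4 + 3.79*z^3 - 4.7*z^2 + 3.45*z + 6.09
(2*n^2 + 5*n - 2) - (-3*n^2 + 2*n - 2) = 5*n^2 + 3*n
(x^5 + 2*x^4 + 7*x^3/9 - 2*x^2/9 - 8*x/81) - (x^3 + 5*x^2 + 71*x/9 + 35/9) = x^5 + 2*x^4 - 2*x^3/9 - 47*x^2/9 - 647*x/81 - 35/9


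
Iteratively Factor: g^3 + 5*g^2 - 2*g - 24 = (g + 3)*(g^2 + 2*g - 8) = (g + 3)*(g + 4)*(g - 2)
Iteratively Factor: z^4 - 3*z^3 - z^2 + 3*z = (z + 1)*(z^3 - 4*z^2 + 3*z) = z*(z + 1)*(z^2 - 4*z + 3) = z*(z - 3)*(z + 1)*(z - 1)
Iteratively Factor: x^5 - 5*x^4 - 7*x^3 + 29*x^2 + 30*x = (x + 1)*(x^4 - 6*x^3 - x^2 + 30*x) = (x - 3)*(x + 1)*(x^3 - 3*x^2 - 10*x) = (x - 5)*(x - 3)*(x + 1)*(x^2 + 2*x) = x*(x - 5)*(x - 3)*(x + 1)*(x + 2)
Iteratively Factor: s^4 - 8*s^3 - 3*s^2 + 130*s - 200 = (s - 5)*(s^3 - 3*s^2 - 18*s + 40) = (s - 5)*(s - 2)*(s^2 - s - 20) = (s - 5)*(s - 2)*(s + 4)*(s - 5)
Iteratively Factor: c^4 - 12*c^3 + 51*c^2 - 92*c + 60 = (c - 2)*(c^3 - 10*c^2 + 31*c - 30) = (c - 3)*(c - 2)*(c^2 - 7*c + 10) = (c - 5)*(c - 3)*(c - 2)*(c - 2)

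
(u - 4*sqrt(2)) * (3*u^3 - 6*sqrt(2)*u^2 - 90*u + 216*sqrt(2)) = 3*u^4 - 18*sqrt(2)*u^3 - 42*u^2 + 576*sqrt(2)*u - 1728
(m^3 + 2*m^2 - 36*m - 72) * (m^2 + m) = m^5 + 3*m^4 - 34*m^3 - 108*m^2 - 72*m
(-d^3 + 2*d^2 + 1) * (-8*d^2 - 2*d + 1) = 8*d^5 - 14*d^4 - 5*d^3 - 6*d^2 - 2*d + 1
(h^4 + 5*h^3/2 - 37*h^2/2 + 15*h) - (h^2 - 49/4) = h^4 + 5*h^3/2 - 39*h^2/2 + 15*h + 49/4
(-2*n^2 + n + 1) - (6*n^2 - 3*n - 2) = -8*n^2 + 4*n + 3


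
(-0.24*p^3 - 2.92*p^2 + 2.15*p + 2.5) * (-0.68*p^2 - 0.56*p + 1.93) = 0.1632*p^5 + 2.12*p^4 - 0.29*p^3 - 8.5396*p^2 + 2.7495*p + 4.825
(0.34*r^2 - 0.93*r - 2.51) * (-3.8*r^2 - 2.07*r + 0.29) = -1.292*r^4 + 2.8302*r^3 + 11.5617*r^2 + 4.926*r - 0.7279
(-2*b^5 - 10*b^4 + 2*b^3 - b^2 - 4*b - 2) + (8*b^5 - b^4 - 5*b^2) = 6*b^5 - 11*b^4 + 2*b^3 - 6*b^2 - 4*b - 2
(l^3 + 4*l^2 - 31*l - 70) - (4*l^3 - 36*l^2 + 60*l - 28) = -3*l^3 + 40*l^2 - 91*l - 42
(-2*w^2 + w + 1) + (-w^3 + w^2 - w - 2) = -w^3 - w^2 - 1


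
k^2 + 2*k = k*(k + 2)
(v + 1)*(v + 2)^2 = v^3 + 5*v^2 + 8*v + 4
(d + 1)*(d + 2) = d^2 + 3*d + 2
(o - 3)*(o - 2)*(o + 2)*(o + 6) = o^4 + 3*o^3 - 22*o^2 - 12*o + 72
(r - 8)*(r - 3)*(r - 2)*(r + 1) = r^4 - 12*r^3 + 33*r^2 - 2*r - 48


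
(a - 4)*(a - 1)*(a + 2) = a^3 - 3*a^2 - 6*a + 8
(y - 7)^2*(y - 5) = y^3 - 19*y^2 + 119*y - 245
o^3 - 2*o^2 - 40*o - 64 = (o - 8)*(o + 2)*(o + 4)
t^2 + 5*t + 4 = (t + 1)*(t + 4)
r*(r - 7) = r^2 - 7*r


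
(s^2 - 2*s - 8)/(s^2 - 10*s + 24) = (s + 2)/(s - 6)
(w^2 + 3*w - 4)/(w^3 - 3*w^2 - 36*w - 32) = (w - 1)/(w^2 - 7*w - 8)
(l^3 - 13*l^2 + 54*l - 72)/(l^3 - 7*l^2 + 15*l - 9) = (l^2 - 10*l + 24)/(l^2 - 4*l + 3)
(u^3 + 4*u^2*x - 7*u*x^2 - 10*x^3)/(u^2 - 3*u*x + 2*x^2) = (-u^2 - 6*u*x - 5*x^2)/(-u + x)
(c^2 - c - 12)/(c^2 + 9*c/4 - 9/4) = 4*(c - 4)/(4*c - 3)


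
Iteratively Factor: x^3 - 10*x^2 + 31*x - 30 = (x - 5)*(x^2 - 5*x + 6) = (x - 5)*(x - 2)*(x - 3)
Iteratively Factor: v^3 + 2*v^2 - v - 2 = (v + 1)*(v^2 + v - 2) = (v - 1)*(v + 1)*(v + 2)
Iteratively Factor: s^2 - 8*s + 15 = (s - 5)*(s - 3)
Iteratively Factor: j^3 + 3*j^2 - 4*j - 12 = (j - 2)*(j^2 + 5*j + 6) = (j - 2)*(j + 2)*(j + 3)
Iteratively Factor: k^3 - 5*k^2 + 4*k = (k - 4)*(k^2 - k) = (k - 4)*(k - 1)*(k)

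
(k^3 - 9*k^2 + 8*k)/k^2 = k - 9 + 8/k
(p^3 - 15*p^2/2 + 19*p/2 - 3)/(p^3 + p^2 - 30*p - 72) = (2*p^2 - 3*p + 1)/(2*(p^2 + 7*p + 12))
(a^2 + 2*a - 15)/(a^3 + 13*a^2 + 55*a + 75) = (a - 3)/(a^2 + 8*a + 15)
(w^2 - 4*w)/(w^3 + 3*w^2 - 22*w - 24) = w/(w^2 + 7*w + 6)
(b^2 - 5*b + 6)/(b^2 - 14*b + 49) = (b^2 - 5*b + 6)/(b^2 - 14*b + 49)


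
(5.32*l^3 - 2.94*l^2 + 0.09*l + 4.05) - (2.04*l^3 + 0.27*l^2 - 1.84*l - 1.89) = 3.28*l^3 - 3.21*l^2 + 1.93*l + 5.94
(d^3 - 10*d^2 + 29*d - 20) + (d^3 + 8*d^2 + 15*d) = 2*d^3 - 2*d^2 + 44*d - 20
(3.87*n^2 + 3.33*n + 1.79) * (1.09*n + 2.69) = 4.2183*n^3 + 14.04*n^2 + 10.9088*n + 4.8151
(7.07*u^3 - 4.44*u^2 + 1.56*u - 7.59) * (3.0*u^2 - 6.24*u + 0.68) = 21.21*u^5 - 57.4368*u^4 + 37.1932*u^3 - 35.5236*u^2 + 48.4224*u - 5.1612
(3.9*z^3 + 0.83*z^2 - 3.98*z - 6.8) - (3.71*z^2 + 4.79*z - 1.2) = 3.9*z^3 - 2.88*z^2 - 8.77*z - 5.6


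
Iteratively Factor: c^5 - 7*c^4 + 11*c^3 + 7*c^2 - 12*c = (c)*(c^4 - 7*c^3 + 11*c^2 + 7*c - 12) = c*(c - 3)*(c^3 - 4*c^2 - c + 4) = c*(c - 3)*(c - 1)*(c^2 - 3*c - 4) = c*(c - 3)*(c - 1)*(c + 1)*(c - 4)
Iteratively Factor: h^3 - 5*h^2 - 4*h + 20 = (h - 2)*(h^2 - 3*h - 10) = (h - 5)*(h - 2)*(h + 2)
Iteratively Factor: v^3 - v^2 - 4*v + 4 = (v + 2)*(v^2 - 3*v + 2) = (v - 1)*(v + 2)*(v - 2)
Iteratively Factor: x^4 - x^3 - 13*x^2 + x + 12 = (x - 1)*(x^3 - 13*x - 12) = (x - 1)*(x + 3)*(x^2 - 3*x - 4) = (x - 1)*(x + 1)*(x + 3)*(x - 4)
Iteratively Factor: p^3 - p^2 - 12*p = (p)*(p^2 - p - 12) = p*(p - 4)*(p + 3)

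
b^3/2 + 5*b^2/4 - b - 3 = (b/2 + 1)*(b - 3/2)*(b + 2)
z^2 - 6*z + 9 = (z - 3)^2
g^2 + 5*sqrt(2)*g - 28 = (g - 2*sqrt(2))*(g + 7*sqrt(2))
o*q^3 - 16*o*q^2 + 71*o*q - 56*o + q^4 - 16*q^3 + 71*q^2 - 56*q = (o + q)*(q - 8)*(q - 7)*(q - 1)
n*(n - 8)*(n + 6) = n^3 - 2*n^2 - 48*n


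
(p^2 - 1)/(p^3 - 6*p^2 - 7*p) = (p - 1)/(p*(p - 7))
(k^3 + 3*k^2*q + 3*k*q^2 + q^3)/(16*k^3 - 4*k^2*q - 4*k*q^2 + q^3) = (k^3 + 3*k^2*q + 3*k*q^2 + q^3)/(16*k^3 - 4*k^2*q - 4*k*q^2 + q^3)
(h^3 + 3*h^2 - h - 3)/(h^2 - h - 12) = (h^2 - 1)/(h - 4)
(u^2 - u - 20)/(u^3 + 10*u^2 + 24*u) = (u - 5)/(u*(u + 6))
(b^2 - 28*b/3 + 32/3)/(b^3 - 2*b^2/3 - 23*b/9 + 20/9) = 3*(b - 8)/(3*b^2 + 2*b - 5)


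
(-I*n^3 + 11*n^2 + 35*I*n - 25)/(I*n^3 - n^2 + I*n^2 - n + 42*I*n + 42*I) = (-n^3 - 11*I*n^2 + 35*n + 25*I)/(n^3 + n^2*(1 + I) + n*(42 + I) + 42)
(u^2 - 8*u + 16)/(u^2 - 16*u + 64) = (u^2 - 8*u + 16)/(u^2 - 16*u + 64)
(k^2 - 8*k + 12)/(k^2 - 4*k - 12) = (k - 2)/(k + 2)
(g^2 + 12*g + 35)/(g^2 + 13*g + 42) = (g + 5)/(g + 6)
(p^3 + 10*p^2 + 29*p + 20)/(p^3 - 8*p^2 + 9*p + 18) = (p^2 + 9*p + 20)/(p^2 - 9*p + 18)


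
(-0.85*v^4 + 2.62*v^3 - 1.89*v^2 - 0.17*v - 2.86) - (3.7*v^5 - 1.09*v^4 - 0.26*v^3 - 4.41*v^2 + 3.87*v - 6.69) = -3.7*v^5 + 0.24*v^4 + 2.88*v^3 + 2.52*v^2 - 4.04*v + 3.83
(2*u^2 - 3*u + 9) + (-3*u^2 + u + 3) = -u^2 - 2*u + 12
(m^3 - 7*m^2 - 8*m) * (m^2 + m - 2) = m^5 - 6*m^4 - 17*m^3 + 6*m^2 + 16*m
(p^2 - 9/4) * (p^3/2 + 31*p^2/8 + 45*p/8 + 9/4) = p^5/2 + 31*p^4/8 + 9*p^3/2 - 207*p^2/32 - 405*p/32 - 81/16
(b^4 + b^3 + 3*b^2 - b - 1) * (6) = 6*b^4 + 6*b^3 + 18*b^2 - 6*b - 6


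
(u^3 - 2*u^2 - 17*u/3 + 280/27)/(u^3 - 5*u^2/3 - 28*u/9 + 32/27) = (9*u^2 + 6*u - 35)/(9*u^2 + 9*u - 4)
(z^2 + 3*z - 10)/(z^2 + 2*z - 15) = (z - 2)/(z - 3)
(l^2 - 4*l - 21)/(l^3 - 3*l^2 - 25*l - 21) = 1/(l + 1)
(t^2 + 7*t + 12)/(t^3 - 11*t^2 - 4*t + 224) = (t + 3)/(t^2 - 15*t + 56)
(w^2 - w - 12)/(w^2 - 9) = (w - 4)/(w - 3)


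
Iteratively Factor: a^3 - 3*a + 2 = (a + 2)*(a^2 - 2*a + 1) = (a - 1)*(a + 2)*(a - 1)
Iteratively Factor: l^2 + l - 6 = (l + 3)*(l - 2)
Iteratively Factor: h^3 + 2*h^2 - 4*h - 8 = (h + 2)*(h^2 - 4) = (h + 2)^2*(h - 2)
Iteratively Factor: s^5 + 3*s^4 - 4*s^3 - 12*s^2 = (s + 3)*(s^4 - 4*s^2) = s*(s + 3)*(s^3 - 4*s) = s*(s - 2)*(s + 3)*(s^2 + 2*s) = s^2*(s - 2)*(s + 3)*(s + 2)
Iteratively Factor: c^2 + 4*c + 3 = (c + 3)*(c + 1)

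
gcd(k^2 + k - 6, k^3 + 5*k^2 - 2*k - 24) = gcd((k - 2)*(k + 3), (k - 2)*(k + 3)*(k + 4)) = k^2 + k - 6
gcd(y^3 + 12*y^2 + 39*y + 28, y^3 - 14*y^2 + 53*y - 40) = 1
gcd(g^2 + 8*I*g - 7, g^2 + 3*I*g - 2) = g + I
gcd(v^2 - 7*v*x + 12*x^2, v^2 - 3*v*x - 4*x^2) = -v + 4*x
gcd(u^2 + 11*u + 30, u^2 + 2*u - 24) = u + 6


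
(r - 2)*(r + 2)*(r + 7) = r^3 + 7*r^2 - 4*r - 28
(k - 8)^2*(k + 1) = k^3 - 15*k^2 + 48*k + 64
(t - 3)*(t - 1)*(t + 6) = t^3 + 2*t^2 - 21*t + 18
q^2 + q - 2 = (q - 1)*(q + 2)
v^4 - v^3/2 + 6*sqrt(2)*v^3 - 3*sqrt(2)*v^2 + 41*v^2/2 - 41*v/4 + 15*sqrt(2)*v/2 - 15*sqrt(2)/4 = (v - 1/2)*(v + sqrt(2)/2)*(v + 5*sqrt(2)/2)*(v + 3*sqrt(2))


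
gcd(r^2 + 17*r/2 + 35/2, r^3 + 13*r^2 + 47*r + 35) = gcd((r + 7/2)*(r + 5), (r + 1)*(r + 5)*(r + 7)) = r + 5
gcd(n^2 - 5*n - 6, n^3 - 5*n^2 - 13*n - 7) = n + 1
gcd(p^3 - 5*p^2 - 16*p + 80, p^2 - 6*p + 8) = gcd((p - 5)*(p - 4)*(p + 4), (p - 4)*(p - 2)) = p - 4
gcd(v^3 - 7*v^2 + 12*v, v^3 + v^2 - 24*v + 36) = v - 3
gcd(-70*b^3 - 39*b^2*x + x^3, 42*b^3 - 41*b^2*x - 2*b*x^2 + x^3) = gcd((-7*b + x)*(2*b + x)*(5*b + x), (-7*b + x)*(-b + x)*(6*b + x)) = -7*b + x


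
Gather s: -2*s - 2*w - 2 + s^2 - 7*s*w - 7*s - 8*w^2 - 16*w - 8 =s^2 + s*(-7*w - 9) - 8*w^2 - 18*w - 10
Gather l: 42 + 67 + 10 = 119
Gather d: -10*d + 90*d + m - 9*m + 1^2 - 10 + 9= 80*d - 8*m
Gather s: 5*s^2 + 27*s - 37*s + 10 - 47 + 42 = 5*s^2 - 10*s + 5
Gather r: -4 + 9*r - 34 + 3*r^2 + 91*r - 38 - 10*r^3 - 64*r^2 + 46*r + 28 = -10*r^3 - 61*r^2 + 146*r - 48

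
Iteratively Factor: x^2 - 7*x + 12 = (x - 4)*(x - 3)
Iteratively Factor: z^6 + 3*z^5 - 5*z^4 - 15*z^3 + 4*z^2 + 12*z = (z - 2)*(z^5 + 5*z^4 + 5*z^3 - 5*z^2 - 6*z) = (z - 2)*(z + 3)*(z^4 + 2*z^3 - z^2 - 2*z) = (z - 2)*(z + 1)*(z + 3)*(z^3 + z^2 - 2*z) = (z - 2)*(z + 1)*(z + 2)*(z + 3)*(z^2 - z) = (z - 2)*(z - 1)*(z + 1)*(z + 2)*(z + 3)*(z)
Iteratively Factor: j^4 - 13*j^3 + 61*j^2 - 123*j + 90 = (j - 2)*(j^3 - 11*j^2 + 39*j - 45) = (j - 3)*(j - 2)*(j^2 - 8*j + 15) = (j - 3)^2*(j - 2)*(j - 5)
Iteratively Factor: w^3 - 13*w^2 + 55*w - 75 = (w - 5)*(w^2 - 8*w + 15) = (w - 5)*(w - 3)*(w - 5)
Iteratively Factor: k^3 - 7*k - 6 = (k + 2)*(k^2 - 2*k - 3) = (k + 1)*(k + 2)*(k - 3)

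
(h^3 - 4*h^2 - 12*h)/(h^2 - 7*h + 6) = h*(h + 2)/(h - 1)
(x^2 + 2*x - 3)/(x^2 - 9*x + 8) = (x + 3)/(x - 8)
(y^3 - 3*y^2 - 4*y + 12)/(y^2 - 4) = y - 3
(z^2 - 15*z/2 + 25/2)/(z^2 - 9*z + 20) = (z - 5/2)/(z - 4)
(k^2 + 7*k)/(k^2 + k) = (k + 7)/(k + 1)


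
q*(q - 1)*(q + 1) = q^3 - q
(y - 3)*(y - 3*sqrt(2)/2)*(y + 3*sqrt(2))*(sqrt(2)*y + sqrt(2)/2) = sqrt(2)*y^4 - 5*sqrt(2)*y^3/2 + 3*y^3 - 21*sqrt(2)*y^2/2 - 15*y^2/2 - 9*y/2 + 45*sqrt(2)*y/2 + 27*sqrt(2)/2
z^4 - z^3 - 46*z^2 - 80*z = z*(z - 8)*(z + 2)*(z + 5)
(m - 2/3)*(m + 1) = m^2 + m/3 - 2/3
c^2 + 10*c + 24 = (c + 4)*(c + 6)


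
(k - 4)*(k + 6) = k^2 + 2*k - 24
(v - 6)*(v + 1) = v^2 - 5*v - 6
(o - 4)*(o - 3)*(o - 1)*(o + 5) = o^4 - 3*o^3 - 21*o^2 + 83*o - 60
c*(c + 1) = c^2 + c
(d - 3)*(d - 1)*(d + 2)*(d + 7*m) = d^4 + 7*d^3*m - 2*d^3 - 14*d^2*m - 5*d^2 - 35*d*m + 6*d + 42*m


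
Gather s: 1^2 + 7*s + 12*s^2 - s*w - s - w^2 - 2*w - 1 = 12*s^2 + s*(6 - w) - w^2 - 2*w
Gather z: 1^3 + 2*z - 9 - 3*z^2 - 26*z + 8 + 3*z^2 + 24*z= 0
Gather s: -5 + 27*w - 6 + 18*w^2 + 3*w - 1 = 18*w^2 + 30*w - 12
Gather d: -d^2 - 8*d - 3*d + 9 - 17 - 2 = -d^2 - 11*d - 10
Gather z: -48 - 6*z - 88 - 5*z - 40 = -11*z - 176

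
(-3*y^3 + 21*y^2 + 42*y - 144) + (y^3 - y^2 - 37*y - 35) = -2*y^3 + 20*y^2 + 5*y - 179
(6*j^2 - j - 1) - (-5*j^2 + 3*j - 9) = 11*j^2 - 4*j + 8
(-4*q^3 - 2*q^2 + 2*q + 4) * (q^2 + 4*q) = -4*q^5 - 18*q^4 - 6*q^3 + 12*q^2 + 16*q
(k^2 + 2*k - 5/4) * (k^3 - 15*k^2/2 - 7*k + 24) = k^5 - 11*k^4/2 - 93*k^3/4 + 155*k^2/8 + 227*k/4 - 30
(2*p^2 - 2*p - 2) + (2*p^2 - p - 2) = 4*p^2 - 3*p - 4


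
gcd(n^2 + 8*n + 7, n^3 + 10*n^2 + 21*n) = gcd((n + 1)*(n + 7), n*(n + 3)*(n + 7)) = n + 7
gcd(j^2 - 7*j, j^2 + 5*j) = j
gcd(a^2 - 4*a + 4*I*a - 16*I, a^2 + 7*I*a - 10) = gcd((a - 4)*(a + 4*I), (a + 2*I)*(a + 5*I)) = 1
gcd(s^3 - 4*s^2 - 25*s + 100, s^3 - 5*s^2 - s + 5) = s - 5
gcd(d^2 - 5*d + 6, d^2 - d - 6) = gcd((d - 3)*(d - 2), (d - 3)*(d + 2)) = d - 3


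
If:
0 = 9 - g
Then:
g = 9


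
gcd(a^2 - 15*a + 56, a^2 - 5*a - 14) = a - 7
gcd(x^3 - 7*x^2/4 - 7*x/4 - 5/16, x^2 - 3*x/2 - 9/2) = 1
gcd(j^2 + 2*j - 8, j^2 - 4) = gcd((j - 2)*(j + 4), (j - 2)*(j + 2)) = j - 2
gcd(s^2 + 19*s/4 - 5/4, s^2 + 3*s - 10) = s + 5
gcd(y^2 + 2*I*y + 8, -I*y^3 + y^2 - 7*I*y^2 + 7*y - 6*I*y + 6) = 1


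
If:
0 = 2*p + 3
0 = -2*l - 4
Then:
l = -2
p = -3/2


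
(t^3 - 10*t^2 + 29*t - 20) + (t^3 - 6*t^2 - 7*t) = 2*t^3 - 16*t^2 + 22*t - 20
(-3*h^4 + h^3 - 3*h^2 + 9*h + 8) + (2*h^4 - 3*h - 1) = -h^4 + h^3 - 3*h^2 + 6*h + 7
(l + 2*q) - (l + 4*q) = -2*q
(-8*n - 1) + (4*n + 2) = 1 - 4*n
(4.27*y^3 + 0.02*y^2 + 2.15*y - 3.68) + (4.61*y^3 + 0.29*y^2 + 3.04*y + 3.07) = 8.88*y^3 + 0.31*y^2 + 5.19*y - 0.61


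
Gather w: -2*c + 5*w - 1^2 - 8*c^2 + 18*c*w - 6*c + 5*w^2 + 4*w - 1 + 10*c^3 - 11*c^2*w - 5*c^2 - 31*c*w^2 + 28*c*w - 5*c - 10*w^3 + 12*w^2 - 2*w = 10*c^3 - 13*c^2 - 13*c - 10*w^3 + w^2*(17 - 31*c) + w*(-11*c^2 + 46*c + 7) - 2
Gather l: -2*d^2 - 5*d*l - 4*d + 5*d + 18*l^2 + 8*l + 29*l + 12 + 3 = -2*d^2 + d + 18*l^2 + l*(37 - 5*d) + 15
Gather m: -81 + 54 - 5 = -32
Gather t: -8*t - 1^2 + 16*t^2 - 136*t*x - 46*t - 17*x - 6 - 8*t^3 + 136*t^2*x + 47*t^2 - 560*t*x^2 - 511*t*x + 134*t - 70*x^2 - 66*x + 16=-8*t^3 + t^2*(136*x + 63) + t*(-560*x^2 - 647*x + 80) - 70*x^2 - 83*x + 9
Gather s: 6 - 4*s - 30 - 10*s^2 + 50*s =-10*s^2 + 46*s - 24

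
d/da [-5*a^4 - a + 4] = -20*a^3 - 1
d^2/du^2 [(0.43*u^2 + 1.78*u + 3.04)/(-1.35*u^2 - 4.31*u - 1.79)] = (-8.88178419700125e-16*u^4 - 1.48419000000001*u^3 - 27.00783*u^2 - 80.32122*u - 73.54085)/(2.460375*u^6 + 23.564925*u^5 + 85.02003*u^4 + 142.553681*u^3 + 112.730262*u^2 + 41.429013*u + 5.735339)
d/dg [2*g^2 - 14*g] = 4*g - 14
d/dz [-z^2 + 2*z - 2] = 2 - 2*z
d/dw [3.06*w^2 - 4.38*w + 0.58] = 6.12*w - 4.38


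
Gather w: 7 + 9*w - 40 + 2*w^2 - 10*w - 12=2*w^2 - w - 45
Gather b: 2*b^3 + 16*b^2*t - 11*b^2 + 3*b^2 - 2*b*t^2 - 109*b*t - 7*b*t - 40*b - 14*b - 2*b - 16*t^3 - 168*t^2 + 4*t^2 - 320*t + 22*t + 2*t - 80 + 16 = 2*b^3 + b^2*(16*t - 8) + b*(-2*t^2 - 116*t - 56) - 16*t^3 - 164*t^2 - 296*t - 64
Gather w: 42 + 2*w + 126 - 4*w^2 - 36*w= -4*w^2 - 34*w + 168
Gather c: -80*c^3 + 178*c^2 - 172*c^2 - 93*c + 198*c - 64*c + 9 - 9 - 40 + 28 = -80*c^3 + 6*c^2 + 41*c - 12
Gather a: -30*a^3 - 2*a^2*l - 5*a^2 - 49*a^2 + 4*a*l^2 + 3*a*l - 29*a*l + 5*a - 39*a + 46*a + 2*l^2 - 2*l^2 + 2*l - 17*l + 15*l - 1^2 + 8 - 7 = -30*a^3 + a^2*(-2*l - 54) + a*(4*l^2 - 26*l + 12)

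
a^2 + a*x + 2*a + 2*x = (a + 2)*(a + x)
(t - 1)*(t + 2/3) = t^2 - t/3 - 2/3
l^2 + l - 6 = (l - 2)*(l + 3)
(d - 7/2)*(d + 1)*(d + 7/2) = d^3 + d^2 - 49*d/4 - 49/4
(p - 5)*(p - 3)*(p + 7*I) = p^3 - 8*p^2 + 7*I*p^2 + 15*p - 56*I*p + 105*I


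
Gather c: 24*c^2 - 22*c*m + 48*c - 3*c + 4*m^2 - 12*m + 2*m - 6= 24*c^2 + c*(45 - 22*m) + 4*m^2 - 10*m - 6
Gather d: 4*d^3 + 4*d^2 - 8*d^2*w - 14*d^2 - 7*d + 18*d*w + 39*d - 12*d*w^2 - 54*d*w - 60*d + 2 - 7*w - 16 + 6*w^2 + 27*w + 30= 4*d^3 + d^2*(-8*w - 10) + d*(-12*w^2 - 36*w - 28) + 6*w^2 + 20*w + 16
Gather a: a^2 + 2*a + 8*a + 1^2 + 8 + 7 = a^2 + 10*a + 16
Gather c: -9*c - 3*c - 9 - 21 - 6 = -12*c - 36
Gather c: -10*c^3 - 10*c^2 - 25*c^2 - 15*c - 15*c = -10*c^3 - 35*c^2 - 30*c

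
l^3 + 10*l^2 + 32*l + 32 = (l + 2)*(l + 4)^2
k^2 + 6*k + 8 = (k + 2)*(k + 4)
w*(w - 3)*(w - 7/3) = w^3 - 16*w^2/3 + 7*w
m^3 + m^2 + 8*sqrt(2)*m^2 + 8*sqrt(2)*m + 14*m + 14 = (m + 1)*(m + sqrt(2))*(m + 7*sqrt(2))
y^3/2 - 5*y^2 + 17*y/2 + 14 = (y/2 + 1/2)*(y - 7)*(y - 4)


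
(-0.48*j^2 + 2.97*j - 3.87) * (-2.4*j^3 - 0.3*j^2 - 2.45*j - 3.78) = 1.152*j^5 - 6.984*j^4 + 9.573*j^3 - 4.3011*j^2 - 1.7451*j + 14.6286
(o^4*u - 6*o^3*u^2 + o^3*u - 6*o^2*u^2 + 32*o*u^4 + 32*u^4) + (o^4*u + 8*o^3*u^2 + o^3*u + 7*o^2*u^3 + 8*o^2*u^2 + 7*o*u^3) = 2*o^4*u + 2*o^3*u^2 + 2*o^3*u + 7*o^2*u^3 + 2*o^2*u^2 + 32*o*u^4 + 7*o*u^3 + 32*u^4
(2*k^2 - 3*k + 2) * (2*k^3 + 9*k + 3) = 4*k^5 - 6*k^4 + 22*k^3 - 21*k^2 + 9*k + 6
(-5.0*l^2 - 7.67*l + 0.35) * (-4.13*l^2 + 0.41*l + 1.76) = 20.65*l^4 + 29.6271*l^3 - 13.3902*l^2 - 13.3557*l + 0.616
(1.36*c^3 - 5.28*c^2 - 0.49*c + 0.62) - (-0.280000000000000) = 1.36*c^3 - 5.28*c^2 - 0.49*c + 0.9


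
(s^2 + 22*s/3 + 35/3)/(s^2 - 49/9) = 3*(s + 5)/(3*s - 7)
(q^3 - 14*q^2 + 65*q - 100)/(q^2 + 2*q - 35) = (q^2 - 9*q + 20)/(q + 7)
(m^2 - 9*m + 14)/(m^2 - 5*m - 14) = (m - 2)/(m + 2)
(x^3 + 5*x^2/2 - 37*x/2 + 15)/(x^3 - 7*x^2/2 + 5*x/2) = (x + 6)/x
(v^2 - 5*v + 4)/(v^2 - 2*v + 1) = (v - 4)/(v - 1)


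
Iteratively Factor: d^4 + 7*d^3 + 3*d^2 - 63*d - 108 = (d + 4)*(d^3 + 3*d^2 - 9*d - 27) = (d + 3)*(d + 4)*(d^2 - 9) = (d + 3)^2*(d + 4)*(d - 3)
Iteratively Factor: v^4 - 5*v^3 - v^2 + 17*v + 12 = (v - 3)*(v^3 - 2*v^2 - 7*v - 4) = (v - 3)*(v + 1)*(v^2 - 3*v - 4) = (v - 3)*(v + 1)^2*(v - 4)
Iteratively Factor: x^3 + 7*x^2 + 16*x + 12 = (x + 2)*(x^2 + 5*x + 6) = (x + 2)*(x + 3)*(x + 2)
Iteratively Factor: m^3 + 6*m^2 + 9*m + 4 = (m + 1)*(m^2 + 5*m + 4) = (m + 1)*(m + 4)*(m + 1)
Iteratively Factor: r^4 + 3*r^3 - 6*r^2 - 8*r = (r + 1)*(r^3 + 2*r^2 - 8*r) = (r + 1)*(r + 4)*(r^2 - 2*r) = (r - 2)*(r + 1)*(r + 4)*(r)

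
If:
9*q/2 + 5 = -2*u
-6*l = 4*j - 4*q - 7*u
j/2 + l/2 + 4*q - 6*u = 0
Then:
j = 793*u/18 + 260/9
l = -57*u/2 - 20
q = -4*u/9 - 10/9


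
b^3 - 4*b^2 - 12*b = b*(b - 6)*(b + 2)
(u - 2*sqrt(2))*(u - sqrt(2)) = u^2 - 3*sqrt(2)*u + 4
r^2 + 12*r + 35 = (r + 5)*(r + 7)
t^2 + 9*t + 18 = (t + 3)*(t + 6)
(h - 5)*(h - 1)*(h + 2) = h^3 - 4*h^2 - 7*h + 10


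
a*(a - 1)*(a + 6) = a^3 + 5*a^2 - 6*a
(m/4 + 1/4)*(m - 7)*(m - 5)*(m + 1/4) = m^4/4 - 43*m^3/16 + 81*m^2/16 + 163*m/16 + 35/16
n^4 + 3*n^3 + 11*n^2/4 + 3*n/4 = n*(n + 1/2)*(n + 1)*(n + 3/2)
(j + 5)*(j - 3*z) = j^2 - 3*j*z + 5*j - 15*z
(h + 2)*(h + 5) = h^2 + 7*h + 10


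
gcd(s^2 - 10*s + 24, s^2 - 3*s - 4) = s - 4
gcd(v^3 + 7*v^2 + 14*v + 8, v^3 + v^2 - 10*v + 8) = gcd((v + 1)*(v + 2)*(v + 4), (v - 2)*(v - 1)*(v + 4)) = v + 4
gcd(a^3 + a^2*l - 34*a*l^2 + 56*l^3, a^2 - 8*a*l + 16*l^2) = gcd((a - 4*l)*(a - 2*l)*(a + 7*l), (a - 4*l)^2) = a - 4*l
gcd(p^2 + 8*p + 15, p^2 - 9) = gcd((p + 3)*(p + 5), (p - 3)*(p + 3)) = p + 3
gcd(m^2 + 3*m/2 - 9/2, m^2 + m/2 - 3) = m - 3/2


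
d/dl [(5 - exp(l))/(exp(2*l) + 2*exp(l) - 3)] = (2*(exp(l) - 5)*(exp(l) + 1) - exp(2*l) - 2*exp(l) + 3)*exp(l)/(exp(2*l) + 2*exp(l) - 3)^2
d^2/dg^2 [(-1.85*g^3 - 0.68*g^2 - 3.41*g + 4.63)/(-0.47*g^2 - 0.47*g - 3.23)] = (-8.88178419700125e-16*g^5 - 8.88178419700125e-16*g^4 - 3.59352600000001*g^3 + 4.52046000000001*g^2 + 78.608262*g + 15.847374)/(0.103823*g^6 + 0.311469*g^5 + 2.45199*g^4 + 4.384865*g^3 + 16.85091*g^2 + 14.710389*g + 33.698267)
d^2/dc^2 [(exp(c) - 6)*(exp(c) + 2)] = 4*(exp(c) - 1)*exp(c)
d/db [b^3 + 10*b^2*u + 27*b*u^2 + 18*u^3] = 3*b^2 + 20*b*u + 27*u^2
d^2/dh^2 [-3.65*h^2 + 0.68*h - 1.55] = -7.30000000000000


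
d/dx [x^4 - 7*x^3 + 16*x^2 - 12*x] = 4*x^3 - 21*x^2 + 32*x - 12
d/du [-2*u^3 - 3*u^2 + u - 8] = -6*u^2 - 6*u + 1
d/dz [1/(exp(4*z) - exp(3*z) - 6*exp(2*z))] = (-4*exp(2*z) + 3*exp(z) + 12)*exp(-2*z)/(-exp(2*z) + exp(z) + 6)^2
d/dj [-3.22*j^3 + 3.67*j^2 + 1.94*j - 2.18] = -9.66*j^2 + 7.34*j + 1.94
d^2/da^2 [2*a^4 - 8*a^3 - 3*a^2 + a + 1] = 24*a^2 - 48*a - 6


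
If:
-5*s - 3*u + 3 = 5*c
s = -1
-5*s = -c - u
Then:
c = 23/2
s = -1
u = -33/2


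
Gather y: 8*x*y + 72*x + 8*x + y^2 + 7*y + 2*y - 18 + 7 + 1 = 80*x + y^2 + y*(8*x + 9) - 10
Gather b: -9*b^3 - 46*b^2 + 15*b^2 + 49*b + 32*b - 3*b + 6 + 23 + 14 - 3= -9*b^3 - 31*b^2 + 78*b + 40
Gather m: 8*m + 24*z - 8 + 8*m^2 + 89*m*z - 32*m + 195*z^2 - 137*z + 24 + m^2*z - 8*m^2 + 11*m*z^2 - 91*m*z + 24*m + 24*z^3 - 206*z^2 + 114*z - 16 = m^2*z + m*(11*z^2 - 2*z) + 24*z^3 - 11*z^2 + z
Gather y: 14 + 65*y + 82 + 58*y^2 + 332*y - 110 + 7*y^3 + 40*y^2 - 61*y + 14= 7*y^3 + 98*y^2 + 336*y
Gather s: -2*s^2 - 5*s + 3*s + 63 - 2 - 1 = -2*s^2 - 2*s + 60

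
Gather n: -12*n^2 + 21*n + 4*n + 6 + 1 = -12*n^2 + 25*n + 7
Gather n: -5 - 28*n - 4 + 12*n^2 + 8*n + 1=12*n^2 - 20*n - 8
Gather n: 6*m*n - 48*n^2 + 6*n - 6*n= 6*m*n - 48*n^2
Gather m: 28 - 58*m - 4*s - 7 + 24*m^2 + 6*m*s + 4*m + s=24*m^2 + m*(6*s - 54) - 3*s + 21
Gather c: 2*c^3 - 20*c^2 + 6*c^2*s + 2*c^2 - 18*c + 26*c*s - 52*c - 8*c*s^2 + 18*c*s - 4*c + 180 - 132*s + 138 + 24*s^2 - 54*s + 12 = 2*c^3 + c^2*(6*s - 18) + c*(-8*s^2 + 44*s - 74) + 24*s^2 - 186*s + 330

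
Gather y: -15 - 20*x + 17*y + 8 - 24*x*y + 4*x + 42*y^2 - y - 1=-16*x + 42*y^2 + y*(16 - 24*x) - 8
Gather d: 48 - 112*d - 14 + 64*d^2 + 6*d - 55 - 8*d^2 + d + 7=56*d^2 - 105*d - 14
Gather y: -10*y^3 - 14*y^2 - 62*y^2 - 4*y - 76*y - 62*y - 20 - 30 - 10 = -10*y^3 - 76*y^2 - 142*y - 60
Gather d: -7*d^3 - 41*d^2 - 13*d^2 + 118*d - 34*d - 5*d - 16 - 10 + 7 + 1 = -7*d^3 - 54*d^2 + 79*d - 18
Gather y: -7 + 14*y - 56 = 14*y - 63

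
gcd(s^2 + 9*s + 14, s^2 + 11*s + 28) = s + 7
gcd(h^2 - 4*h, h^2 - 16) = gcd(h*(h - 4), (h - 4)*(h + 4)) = h - 4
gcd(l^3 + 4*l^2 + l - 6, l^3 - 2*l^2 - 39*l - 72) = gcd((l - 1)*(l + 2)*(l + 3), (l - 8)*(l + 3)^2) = l + 3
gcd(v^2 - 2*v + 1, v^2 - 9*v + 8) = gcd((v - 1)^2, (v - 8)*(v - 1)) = v - 1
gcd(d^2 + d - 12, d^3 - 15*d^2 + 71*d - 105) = d - 3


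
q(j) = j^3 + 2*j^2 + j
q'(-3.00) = 16.00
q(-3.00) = -12.00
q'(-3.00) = 16.00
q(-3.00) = -12.00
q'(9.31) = 298.27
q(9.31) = 989.62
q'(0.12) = 1.52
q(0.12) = 0.15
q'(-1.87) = 4.01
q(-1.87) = -1.42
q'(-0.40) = -0.12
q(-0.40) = -0.14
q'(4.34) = 74.87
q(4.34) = 123.76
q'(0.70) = 5.27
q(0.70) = 2.02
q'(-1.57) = 2.11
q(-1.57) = -0.51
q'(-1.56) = 2.06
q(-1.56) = -0.49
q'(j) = 3*j^2 + 4*j + 1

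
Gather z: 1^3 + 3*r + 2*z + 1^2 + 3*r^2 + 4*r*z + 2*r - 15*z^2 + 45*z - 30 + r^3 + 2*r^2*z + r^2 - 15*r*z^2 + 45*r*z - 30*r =r^3 + 4*r^2 - 25*r + z^2*(-15*r - 15) + z*(2*r^2 + 49*r + 47) - 28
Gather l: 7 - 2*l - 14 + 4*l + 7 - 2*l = 0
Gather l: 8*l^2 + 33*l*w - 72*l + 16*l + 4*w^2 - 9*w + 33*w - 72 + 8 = 8*l^2 + l*(33*w - 56) + 4*w^2 + 24*w - 64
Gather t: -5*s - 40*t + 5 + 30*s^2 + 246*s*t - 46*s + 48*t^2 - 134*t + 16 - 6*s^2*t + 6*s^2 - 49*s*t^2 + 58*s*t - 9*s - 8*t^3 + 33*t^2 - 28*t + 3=36*s^2 - 60*s - 8*t^3 + t^2*(81 - 49*s) + t*(-6*s^2 + 304*s - 202) + 24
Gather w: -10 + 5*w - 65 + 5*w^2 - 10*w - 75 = 5*w^2 - 5*w - 150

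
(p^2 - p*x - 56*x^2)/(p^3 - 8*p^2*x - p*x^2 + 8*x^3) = (-p - 7*x)/(-p^2 + x^2)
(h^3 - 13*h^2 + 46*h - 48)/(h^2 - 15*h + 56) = (h^2 - 5*h + 6)/(h - 7)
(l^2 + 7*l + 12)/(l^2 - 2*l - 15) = (l + 4)/(l - 5)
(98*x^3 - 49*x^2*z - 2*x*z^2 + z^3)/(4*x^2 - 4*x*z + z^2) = (49*x^2 - z^2)/(2*x - z)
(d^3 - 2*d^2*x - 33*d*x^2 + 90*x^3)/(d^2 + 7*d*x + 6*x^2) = (d^2 - 8*d*x + 15*x^2)/(d + x)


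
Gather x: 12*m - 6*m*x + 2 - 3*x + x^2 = 12*m + x^2 + x*(-6*m - 3) + 2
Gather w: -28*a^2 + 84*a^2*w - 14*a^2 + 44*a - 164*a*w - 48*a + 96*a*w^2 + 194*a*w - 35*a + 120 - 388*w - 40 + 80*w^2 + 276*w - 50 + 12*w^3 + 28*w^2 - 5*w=-42*a^2 - 39*a + 12*w^3 + w^2*(96*a + 108) + w*(84*a^2 + 30*a - 117) + 30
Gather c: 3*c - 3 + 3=3*c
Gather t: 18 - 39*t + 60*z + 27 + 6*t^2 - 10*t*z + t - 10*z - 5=6*t^2 + t*(-10*z - 38) + 50*z + 40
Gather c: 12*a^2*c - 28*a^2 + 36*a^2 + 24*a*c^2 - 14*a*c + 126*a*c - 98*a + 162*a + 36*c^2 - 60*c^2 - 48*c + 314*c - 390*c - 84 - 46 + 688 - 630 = 8*a^2 + 64*a + c^2*(24*a - 24) + c*(12*a^2 + 112*a - 124) - 72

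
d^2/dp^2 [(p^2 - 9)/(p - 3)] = 0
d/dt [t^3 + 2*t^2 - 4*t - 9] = 3*t^2 + 4*t - 4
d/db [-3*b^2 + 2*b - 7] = 2 - 6*b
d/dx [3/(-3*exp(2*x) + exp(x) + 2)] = (18*exp(x) - 3)*exp(x)/(-3*exp(2*x) + exp(x) + 2)^2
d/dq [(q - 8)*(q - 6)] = 2*q - 14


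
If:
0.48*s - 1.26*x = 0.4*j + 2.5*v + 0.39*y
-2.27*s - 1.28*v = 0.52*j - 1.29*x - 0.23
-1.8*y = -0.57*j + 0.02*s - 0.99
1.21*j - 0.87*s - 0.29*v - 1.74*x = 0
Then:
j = 3.19765654073942*y - 1.75510170899046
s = 1.1332114110734*y - 0.520398706228159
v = 0.725864777838466 - 1.40305967851699*y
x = 1.8908952835809*y - 1.08127987300754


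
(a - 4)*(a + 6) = a^2 + 2*a - 24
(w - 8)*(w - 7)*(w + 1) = w^3 - 14*w^2 + 41*w + 56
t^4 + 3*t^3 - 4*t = t*(t - 1)*(t + 2)^2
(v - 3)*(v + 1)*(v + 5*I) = v^3 - 2*v^2 + 5*I*v^2 - 3*v - 10*I*v - 15*I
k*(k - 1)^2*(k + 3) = k^4 + k^3 - 5*k^2 + 3*k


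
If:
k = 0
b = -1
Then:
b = -1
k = 0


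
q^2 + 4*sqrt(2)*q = q*(q + 4*sqrt(2))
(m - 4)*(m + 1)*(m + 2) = m^3 - m^2 - 10*m - 8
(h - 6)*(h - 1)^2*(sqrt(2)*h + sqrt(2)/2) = sqrt(2)*h^4 - 15*sqrt(2)*h^3/2 + 9*sqrt(2)*h^2 + sqrt(2)*h/2 - 3*sqrt(2)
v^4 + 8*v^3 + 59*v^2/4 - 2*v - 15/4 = (v - 1/2)*(v + 1/2)*(v + 3)*(v + 5)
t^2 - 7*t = t*(t - 7)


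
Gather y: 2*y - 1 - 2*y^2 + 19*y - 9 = -2*y^2 + 21*y - 10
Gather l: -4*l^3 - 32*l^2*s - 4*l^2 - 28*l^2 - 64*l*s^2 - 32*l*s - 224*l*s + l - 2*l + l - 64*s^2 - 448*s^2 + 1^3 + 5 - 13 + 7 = -4*l^3 + l^2*(-32*s - 32) + l*(-64*s^2 - 256*s) - 512*s^2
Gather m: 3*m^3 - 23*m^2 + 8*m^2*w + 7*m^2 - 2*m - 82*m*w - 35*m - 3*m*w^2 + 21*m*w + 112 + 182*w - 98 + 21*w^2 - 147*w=3*m^3 + m^2*(8*w - 16) + m*(-3*w^2 - 61*w - 37) + 21*w^2 + 35*w + 14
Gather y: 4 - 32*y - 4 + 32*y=0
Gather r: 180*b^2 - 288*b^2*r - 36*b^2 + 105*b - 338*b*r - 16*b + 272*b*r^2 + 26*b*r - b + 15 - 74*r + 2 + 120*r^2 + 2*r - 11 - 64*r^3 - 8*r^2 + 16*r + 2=144*b^2 + 88*b - 64*r^3 + r^2*(272*b + 112) + r*(-288*b^2 - 312*b - 56) + 8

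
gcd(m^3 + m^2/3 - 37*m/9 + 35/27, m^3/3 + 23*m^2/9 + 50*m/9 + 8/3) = 1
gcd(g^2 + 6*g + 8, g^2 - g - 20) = g + 4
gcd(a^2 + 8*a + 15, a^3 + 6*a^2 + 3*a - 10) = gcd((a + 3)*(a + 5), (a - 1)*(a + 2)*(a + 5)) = a + 5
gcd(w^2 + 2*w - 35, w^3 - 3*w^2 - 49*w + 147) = w + 7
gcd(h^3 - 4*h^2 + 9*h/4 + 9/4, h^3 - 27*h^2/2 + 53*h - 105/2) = h - 3/2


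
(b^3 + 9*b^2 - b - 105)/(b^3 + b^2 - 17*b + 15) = (b + 7)/(b - 1)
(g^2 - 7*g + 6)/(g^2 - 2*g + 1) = (g - 6)/(g - 1)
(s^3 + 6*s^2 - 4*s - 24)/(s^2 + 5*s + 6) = (s^2 + 4*s - 12)/(s + 3)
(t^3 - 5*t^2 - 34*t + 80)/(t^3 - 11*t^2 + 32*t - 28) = (t^2 - 3*t - 40)/(t^2 - 9*t + 14)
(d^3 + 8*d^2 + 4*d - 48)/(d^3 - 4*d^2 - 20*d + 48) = (d + 6)/(d - 6)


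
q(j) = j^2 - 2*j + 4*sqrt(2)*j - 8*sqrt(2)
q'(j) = 2*j - 2 + 4*sqrt(2)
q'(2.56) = 8.78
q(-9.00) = 36.77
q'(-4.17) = -4.68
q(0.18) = -10.62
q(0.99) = -6.71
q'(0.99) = 5.64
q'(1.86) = 7.38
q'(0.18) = 4.02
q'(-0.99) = 1.68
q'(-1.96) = -0.26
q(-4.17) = -9.17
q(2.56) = 4.60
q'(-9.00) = -14.34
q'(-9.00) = -14.34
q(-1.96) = -14.64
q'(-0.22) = 3.22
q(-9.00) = 36.77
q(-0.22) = -12.07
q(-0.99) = -13.95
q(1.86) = -1.05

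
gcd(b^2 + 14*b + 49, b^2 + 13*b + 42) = b + 7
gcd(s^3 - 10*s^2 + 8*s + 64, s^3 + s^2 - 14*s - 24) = s^2 - 2*s - 8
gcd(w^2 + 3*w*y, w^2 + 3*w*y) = w^2 + 3*w*y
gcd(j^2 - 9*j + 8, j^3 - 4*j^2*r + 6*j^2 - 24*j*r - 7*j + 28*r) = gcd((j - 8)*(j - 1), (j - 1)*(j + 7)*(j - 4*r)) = j - 1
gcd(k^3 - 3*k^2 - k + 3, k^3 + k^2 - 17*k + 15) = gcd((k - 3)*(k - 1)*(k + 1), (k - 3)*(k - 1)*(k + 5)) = k^2 - 4*k + 3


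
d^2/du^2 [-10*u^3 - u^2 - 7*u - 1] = -60*u - 2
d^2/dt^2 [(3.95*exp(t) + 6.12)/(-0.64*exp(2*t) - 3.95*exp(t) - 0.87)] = (-1.61792*exp(4*t) - 0.0414080000000041*exp(3*t) - 33.2179200000001*exp(2*t) - 68.282661*exp(t) + 18.041625)*exp(t)/(0.262144*exp(6*t) + 4.85376*exp(5*t) + 31.025856*exp(4*t) + 74.826035*exp(3*t) + 42.175773*exp(2*t) + 8.969265*exp(t) + 0.658503)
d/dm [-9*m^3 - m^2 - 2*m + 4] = -27*m^2 - 2*m - 2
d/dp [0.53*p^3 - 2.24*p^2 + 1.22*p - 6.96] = 1.59*p^2 - 4.48*p + 1.22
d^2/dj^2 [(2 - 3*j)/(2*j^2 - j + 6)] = 2*(-(3*j - 2)*(4*j - 1)^2 + (18*j - 7)*(2*j^2 - j + 6))/(2*j^2 - j + 6)^3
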